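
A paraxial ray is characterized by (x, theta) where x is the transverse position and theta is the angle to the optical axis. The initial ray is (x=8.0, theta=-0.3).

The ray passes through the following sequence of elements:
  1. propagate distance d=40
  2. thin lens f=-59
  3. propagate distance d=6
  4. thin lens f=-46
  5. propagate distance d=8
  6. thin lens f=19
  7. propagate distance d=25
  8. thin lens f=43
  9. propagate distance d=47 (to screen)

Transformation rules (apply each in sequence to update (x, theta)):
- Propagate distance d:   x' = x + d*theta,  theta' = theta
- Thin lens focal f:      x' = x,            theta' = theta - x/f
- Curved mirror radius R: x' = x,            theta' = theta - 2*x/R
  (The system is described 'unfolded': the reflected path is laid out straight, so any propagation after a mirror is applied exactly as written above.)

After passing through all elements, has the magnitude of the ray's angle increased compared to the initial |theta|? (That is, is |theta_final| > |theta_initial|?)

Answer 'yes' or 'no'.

Answer: no

Derivation:
Initial: x=8.0000 theta=-0.3000
After 1 (propagate distance d=40): x=-4.0000 theta=-0.3000
After 2 (thin lens f=-59): x=-4.0000 theta=-217/590 (≈-0.3678)
After 3 (propagate distance d=6): x=-1831/295 (≈-6.2068) theta=-217/590 (≈-0.3678)
After 4 (thin lens f=-46): x=-1831/295 (≈-6.2068) theta=-3411/6785 (≈-0.5027)
After 5 (propagate distance d=8): x=-69401/6785 (≈-10.2286) theta=-3411/6785 (≈-0.5027)
After 6 (thin lens f=19): x=-69401/6785 (≈-10.2286) theta=4592/128915 (≈0.0356)
After 7 (propagate distance d=25): x=-1203819/128915 (≈-9.3381) theta=4592/128915 (≈0.0356)
After 8 (thin lens f=43): x=-1203819/128915 (≈-9.3381) theta=12185/48203 (≈0.2528)
After 9 (propagate distance d=47 (to screen)): x=14095708/5543345 (≈2.5428) theta=12185/48203 (≈0.2528)
|theta_initial|=0.3000 |theta_final|=12185/48203 (≈0.2528) -> not increased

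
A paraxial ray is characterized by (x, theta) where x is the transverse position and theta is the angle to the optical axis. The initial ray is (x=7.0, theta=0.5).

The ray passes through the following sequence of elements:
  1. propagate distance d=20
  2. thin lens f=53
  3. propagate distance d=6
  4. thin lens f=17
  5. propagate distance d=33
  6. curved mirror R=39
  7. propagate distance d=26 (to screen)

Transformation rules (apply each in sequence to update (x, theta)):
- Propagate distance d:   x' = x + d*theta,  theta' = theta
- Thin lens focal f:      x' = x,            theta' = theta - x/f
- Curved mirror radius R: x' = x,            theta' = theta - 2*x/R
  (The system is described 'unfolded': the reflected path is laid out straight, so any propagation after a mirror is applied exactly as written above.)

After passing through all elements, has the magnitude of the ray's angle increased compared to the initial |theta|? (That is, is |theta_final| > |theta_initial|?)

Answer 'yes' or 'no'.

Answer: no

Derivation:
Initial: x=7.0000 theta=0.5000
After 1 (propagate distance d=20): x=17.0000 theta=0.5000
After 2 (thin lens f=53): x=17.0000 theta=19/106 (≈0.1792)
After 3 (propagate distance d=6): x=958/53 (≈18.0755) theta=19/106 (≈0.1792)
After 4 (thin lens f=17): x=958/53 (≈18.0755) theta=-1593/1802 (≈-0.8840)
After 5 (propagate distance d=33): x=-19997/1802 (≈-11.0971) theta=-1593/1802 (≈-0.8840)
After 6 (curved mirror R=39): x=-19997/1802 (≈-11.0971) theta=-22133/70278 (≈-0.3149)
After 7 (propagate distance d=26 (to screen)): x=-104257/5406 (≈-19.2854) theta=-22133/70278 (≈-0.3149)
|theta_initial|=0.5000 |theta_final|=22133/70278 (≈0.3149) -> not increased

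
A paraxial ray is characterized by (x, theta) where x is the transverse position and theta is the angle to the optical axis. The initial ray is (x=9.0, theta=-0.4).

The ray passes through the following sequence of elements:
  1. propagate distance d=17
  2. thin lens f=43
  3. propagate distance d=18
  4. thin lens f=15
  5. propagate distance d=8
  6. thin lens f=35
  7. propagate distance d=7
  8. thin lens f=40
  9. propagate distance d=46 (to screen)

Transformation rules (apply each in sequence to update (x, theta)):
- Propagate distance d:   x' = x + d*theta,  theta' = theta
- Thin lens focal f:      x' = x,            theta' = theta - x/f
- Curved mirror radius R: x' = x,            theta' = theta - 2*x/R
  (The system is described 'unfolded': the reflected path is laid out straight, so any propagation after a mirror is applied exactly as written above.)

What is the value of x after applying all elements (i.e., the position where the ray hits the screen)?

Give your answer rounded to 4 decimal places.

Initial: x=9.0000 theta=-0.4000
After 1 (propagate distance d=17): x=2.2000 theta=-0.4000
After 2 (thin lens f=43): x=2.2000 theta=-97/215 (≈-0.4512)
After 3 (propagate distance d=18): x=-1273/215 (≈-5.9209) theta=-97/215 (≈-0.4512)
After 4 (thin lens f=15): x=-1273/215 (≈-5.9209) theta=-182/3225 (≈-0.0564)
After 5 (propagate distance d=8): x=-20551/3225 (≈-6.3724) theta=-182/3225 (≈-0.0564)
After 6 (thin lens f=35): x=-20551/3225 (≈-6.3724) theta=4727/37625 (≈0.1256)
After 7 (propagate distance d=7): x=-88574/16125 (≈-5.4930) theta=4727/37625 (≈0.1256)
After 8 (thin lens f=40): x=-88574/16125 (≈-5.4930) theta=593629/2257500 (≈0.2630)
After 9 (propagate distance d=46 (to screen)): x=2484429/376250 (≈6.6031) theta=593629/2257500 (≈0.2630)
Rounded to 4 decimal places: x = 6.6031

Answer: 6.6031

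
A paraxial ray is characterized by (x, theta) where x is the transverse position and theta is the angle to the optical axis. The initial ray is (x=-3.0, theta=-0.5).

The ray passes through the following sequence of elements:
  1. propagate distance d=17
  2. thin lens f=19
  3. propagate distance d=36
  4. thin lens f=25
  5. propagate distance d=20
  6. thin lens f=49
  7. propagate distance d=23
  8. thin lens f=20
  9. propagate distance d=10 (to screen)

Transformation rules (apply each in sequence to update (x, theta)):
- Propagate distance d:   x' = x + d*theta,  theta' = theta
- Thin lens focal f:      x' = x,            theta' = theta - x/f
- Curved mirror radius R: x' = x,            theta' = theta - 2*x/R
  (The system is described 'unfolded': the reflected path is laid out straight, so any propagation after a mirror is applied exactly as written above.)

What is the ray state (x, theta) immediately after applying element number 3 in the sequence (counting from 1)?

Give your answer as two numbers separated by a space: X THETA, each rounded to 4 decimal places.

Answer: -7.7105 0.1053

Derivation:
Initial: x=-3.0000 theta=-0.5000
After 1 (propagate distance d=17): x=-11.5000 theta=-0.5000
After 2 (thin lens f=19): x=-11.5000 theta=2/19 (≈0.1053)
After 3 (propagate distance d=36): x=-293/38 (≈-7.7105) theta=2/19 (≈0.1053)
Rounded to 4 decimal places: x = -7.7105, theta = 0.1053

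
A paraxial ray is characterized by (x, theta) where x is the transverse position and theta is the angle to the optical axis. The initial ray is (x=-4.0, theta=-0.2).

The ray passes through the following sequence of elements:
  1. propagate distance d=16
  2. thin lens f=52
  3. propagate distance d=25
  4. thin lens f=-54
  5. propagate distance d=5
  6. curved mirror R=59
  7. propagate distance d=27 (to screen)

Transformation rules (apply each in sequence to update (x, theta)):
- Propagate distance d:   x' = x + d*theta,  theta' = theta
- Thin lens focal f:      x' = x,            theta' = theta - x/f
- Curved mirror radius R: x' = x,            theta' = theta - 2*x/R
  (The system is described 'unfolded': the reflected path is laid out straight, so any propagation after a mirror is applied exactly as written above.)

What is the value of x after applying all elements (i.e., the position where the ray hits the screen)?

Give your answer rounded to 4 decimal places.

Initial: x=-4.0000 theta=-0.2000
After 1 (propagate distance d=16): x=-7.2000 theta=-0.2000
After 2 (thin lens f=52): x=-7.2000 theta=-4/65 (≈-0.0615)
After 3 (propagate distance d=25): x=-568/65 (≈-8.7385) theta=-4/65 (≈-0.0615)
After 4 (thin lens f=-54): x=-568/65 (≈-8.7385) theta=-392/1755 (≈-0.2234)
After 5 (propagate distance d=5): x=-17296/1755 (≈-9.8553) theta=-392/1755 (≈-0.2234)
After 6 (curved mirror R=59): x=-17296/1755 (≈-9.8553) theta=11464/103545 (≈0.1107)
After 7 (propagate distance d=27 (to screen)): x=-710936/103545 (≈-6.8660) theta=11464/103545 (≈0.1107)
Rounded to 4 decimal places: x = -6.8660

Answer: -6.8660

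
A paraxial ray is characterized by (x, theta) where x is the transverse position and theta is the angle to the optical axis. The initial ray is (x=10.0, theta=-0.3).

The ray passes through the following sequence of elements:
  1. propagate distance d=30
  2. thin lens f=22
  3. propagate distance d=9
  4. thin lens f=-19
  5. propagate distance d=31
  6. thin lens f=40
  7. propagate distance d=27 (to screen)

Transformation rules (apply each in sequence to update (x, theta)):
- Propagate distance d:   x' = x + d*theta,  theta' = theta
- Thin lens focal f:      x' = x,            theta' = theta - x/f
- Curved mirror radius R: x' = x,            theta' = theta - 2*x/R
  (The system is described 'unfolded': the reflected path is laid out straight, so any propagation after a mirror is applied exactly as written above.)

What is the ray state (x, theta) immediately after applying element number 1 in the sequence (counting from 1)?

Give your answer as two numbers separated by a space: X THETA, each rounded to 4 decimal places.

Initial: x=10.0000 theta=-0.3000
After 1 (propagate distance d=30): x=1.0000 theta=-0.3000
Rounded to 4 decimal places: x = 1.0000, theta = -0.3000

Answer: 1.0000 -0.3000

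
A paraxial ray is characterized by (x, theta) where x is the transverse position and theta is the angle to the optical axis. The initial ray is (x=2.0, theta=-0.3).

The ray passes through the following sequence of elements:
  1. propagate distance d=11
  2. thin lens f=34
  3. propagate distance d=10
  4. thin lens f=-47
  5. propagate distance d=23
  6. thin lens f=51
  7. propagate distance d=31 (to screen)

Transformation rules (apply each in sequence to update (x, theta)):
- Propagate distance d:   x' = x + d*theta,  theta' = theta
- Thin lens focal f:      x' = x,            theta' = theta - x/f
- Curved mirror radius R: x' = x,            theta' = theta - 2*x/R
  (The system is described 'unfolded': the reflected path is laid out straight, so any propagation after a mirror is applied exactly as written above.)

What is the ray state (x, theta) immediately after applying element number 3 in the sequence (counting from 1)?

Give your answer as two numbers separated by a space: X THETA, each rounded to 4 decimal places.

Initial: x=2.0000 theta=-0.3000
After 1 (propagate distance d=11): x=-1.3000 theta=-0.3000
After 2 (thin lens f=34): x=-1.3000 theta=-89/340 (≈-0.2618)
After 3 (propagate distance d=10): x=-333/85 (≈-3.9176) theta=-89/340 (≈-0.2618)
Rounded to 4 decimal places: x = -3.9176, theta = -0.2618

Answer: -3.9176 -0.2618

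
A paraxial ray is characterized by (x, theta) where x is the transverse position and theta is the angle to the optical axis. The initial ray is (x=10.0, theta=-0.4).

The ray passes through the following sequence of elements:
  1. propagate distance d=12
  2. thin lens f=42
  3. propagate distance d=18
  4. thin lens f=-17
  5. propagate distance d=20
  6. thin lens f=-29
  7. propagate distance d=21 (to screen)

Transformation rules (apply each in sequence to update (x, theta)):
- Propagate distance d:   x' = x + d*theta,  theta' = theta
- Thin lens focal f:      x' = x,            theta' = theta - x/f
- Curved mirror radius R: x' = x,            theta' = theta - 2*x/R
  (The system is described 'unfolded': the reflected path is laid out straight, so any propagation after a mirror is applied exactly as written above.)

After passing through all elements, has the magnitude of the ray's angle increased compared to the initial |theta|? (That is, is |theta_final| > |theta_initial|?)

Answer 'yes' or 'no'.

Initial: x=10.0000 theta=-0.4000
After 1 (propagate distance d=12): x=5.2000 theta=-0.4000
After 2 (thin lens f=42): x=5.2000 theta=-11/21 (≈-0.5238)
After 3 (propagate distance d=18): x=-148/35 (≈-4.2286) theta=-11/21 (≈-0.5238)
After 4 (thin lens f=-17): x=-148/35 (≈-4.2286) theta=-197/255 (≈-0.7725)
After 5 (propagate distance d=20): x=-35128/1785 (≈-19.6796) theta=-197/255 (≈-0.7725)
After 6 (thin lens f=-29): x=-35128/1785 (≈-19.6796) theta=-75119/51765 (≈-1.4512)
After 7 (propagate distance d=21 (to screen)): x=-2596211/51765 (≈-50.1538) theta=-75119/51765 (≈-1.4512)
|theta_initial|=0.4000 |theta_final|=75119/51765 (≈1.4512) -> increased

Answer: yes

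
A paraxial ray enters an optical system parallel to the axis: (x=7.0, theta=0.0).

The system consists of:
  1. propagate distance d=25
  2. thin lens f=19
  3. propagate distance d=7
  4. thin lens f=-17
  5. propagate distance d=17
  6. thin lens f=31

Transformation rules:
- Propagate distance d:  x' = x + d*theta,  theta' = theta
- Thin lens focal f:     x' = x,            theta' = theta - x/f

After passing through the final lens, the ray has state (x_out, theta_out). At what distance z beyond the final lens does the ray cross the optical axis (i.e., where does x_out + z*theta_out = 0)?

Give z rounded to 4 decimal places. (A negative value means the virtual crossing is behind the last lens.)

Answer: 13.4635

Derivation:
Initial: x=7.0000 theta=0.0000
After 1 (propagate distance d=25): x=7.0000 theta=0.0000
After 2 (thin lens f=19): x=7.0000 theta=-7/19 (≈-0.3684)
After 3 (propagate distance d=7): x=84/19 (≈4.4211) theta=-7/19 (≈-0.3684)
After 4 (thin lens f=-17): x=84/19 (≈4.4211) theta=-35/323 (≈-0.1084)
After 5 (propagate distance d=17): x=49/19 (≈2.5789) theta=-35/323 (≈-0.1084)
After 6 (thin lens f=31): x=49/19 (≈2.5789) theta=-1918/10013 (≈-0.1916)
z_focus = -x_out/theta_out = -(49/19)/(-1918/10013) = 3689/274 ≈ 13.4635
Rounded to 4 decimal places: z = 13.4635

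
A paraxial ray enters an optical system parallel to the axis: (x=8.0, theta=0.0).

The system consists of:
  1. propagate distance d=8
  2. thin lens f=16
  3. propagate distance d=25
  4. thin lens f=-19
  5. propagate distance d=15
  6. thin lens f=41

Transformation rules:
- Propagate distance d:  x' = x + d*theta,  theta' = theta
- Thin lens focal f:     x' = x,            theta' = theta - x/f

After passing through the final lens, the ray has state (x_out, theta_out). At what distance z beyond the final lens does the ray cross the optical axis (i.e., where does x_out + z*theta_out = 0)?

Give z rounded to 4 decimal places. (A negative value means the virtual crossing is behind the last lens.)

Initial: x=8.0000 theta=0.0000
After 1 (propagate distance d=8): x=8.0000 theta=0.0000
After 2 (thin lens f=16): x=8.0000 theta=-0.5000
After 3 (propagate distance d=25): x=-4.5000 theta=-0.5000
After 4 (thin lens f=-19): x=-4.5000 theta=-14/19 (≈-0.7368)
After 5 (propagate distance d=15): x=-591/38 (≈-15.5526) theta=-14/19 (≈-0.7368)
After 6 (thin lens f=41): x=-591/38 (≈-15.5526) theta=-557/1558 (≈-0.3575)
z_focus = -x_out/theta_out = -(-591/38)/(-557/1558) = -24231/557 ≈ -43.5027
Rounded to 4 decimal places: z = -43.5027

Answer: -43.5027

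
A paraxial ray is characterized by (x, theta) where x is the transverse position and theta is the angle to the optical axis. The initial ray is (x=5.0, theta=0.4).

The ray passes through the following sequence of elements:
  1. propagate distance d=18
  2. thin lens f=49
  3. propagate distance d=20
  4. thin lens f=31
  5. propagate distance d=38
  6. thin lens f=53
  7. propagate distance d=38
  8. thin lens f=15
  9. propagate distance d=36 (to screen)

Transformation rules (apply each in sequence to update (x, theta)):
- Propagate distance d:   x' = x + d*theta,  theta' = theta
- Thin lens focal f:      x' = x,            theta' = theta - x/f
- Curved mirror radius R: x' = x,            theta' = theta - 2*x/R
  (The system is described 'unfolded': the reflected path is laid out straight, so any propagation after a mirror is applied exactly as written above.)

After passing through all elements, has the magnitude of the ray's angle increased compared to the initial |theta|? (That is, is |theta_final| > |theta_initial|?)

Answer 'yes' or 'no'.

Initial: x=5.0000 theta=0.4000
After 1 (propagate distance d=18): x=12.2000 theta=0.4000
After 2 (thin lens f=49): x=12.2000 theta=37/245 (≈0.1510)
After 3 (propagate distance d=20): x=3729/245 (≈15.2204) theta=37/245 (≈0.1510)
After 4 (thin lens f=31): x=3729/245 (≈15.2204) theta=-2582/7595 (≈-0.3400)
After 5 (propagate distance d=38): x=17483/7595 (≈2.3019) theta=-2582/7595 (≈-0.3400)
After 6 (thin lens f=53): x=17483/7595 (≈2.3019) theta=-22047/57505 (≈-0.3834)
After 7 (propagate distance d=38): x=-4937903/402535 (≈-12.2670) theta=-22047/57505 (≈-0.3834)
After 8 (thin lens f=15): x=-4937903/402535 (≈-12.2670) theta=2622968/6038025 (≈0.4344)
After 9 (propagate distance d=36 (to screen)): x=969443/287525 (≈3.3717) theta=2622968/6038025 (≈0.4344)
|theta_initial|=0.4000 |theta_final|=2622968/6038025 (≈0.4344) -> increased

Answer: yes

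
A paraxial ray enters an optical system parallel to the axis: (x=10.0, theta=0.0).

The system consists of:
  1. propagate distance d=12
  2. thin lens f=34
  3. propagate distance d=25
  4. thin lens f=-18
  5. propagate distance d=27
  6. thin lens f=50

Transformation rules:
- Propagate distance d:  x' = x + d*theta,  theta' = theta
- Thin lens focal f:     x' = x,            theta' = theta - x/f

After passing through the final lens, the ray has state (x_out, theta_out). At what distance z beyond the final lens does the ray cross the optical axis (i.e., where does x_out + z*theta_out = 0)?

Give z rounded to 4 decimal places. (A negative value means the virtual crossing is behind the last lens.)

Initial: x=10.0000 theta=0.0000
After 1 (propagate distance d=12): x=10.0000 theta=0.0000
After 2 (thin lens f=34): x=10.0000 theta=-5/17 (≈-0.2941)
After 3 (propagate distance d=25): x=45/17 (≈2.6471) theta=-5/17 (≈-0.2941)
After 4 (thin lens f=-18): x=45/17 (≈2.6471) theta=-5/34 (≈-0.1471)
After 5 (propagate distance d=27): x=-45/34 (≈-1.3235) theta=-5/34 (≈-0.1471)
After 6 (thin lens f=50): x=-45/34 (≈-1.3235) theta=-41/340 (≈-0.1206)
z_focus = -x_out/theta_out = -(-45/34)/(-41/340) = -450/41 ≈ -10.9756
Rounded to 4 decimal places: z = -10.9756

Answer: -10.9756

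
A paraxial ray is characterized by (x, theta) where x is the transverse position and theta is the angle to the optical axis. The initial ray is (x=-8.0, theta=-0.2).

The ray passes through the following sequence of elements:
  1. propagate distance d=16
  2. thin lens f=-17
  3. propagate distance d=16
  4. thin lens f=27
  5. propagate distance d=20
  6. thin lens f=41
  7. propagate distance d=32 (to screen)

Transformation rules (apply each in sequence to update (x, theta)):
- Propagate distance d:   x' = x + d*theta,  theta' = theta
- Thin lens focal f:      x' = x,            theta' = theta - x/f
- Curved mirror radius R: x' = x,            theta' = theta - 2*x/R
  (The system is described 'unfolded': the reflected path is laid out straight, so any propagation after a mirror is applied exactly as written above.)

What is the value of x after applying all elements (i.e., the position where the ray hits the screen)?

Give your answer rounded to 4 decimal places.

Initial: x=-8.0000 theta=-0.2000
After 1 (propagate distance d=16): x=-11.2000 theta=-0.2000
After 2 (thin lens f=-17): x=-11.2000 theta=-73/85 (≈-0.8588)
After 3 (propagate distance d=16): x=-424/17 (≈-24.9412) theta=-73/85 (≈-0.8588)
After 4 (thin lens f=27): x=-424/17 (≈-24.9412) theta=149/2295 (≈0.0649)
After 5 (propagate distance d=20): x=-10852/459 (≈-23.6427) theta=149/2295 (≈0.0649)
After 6 (thin lens f=41): x=-10852/459 (≈-23.6427) theta=20123/31365 (≈0.6416)
After 7 (propagate distance d=32 (to screen)): x=-292852/94095 (≈-3.1123) theta=20123/31365 (≈0.6416)
Rounded to 4 decimal places: x = -3.1123

Answer: -3.1123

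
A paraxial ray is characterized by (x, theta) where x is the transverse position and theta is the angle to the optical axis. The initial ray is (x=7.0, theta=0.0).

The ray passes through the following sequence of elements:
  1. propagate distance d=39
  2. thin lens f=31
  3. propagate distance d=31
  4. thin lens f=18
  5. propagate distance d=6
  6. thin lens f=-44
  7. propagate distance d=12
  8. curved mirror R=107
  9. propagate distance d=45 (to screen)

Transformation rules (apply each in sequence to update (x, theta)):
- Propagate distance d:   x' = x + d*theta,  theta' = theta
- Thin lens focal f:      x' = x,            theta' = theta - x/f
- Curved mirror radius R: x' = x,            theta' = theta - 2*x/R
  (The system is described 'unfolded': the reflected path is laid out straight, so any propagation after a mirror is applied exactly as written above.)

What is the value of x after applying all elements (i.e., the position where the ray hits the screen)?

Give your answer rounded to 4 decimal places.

Initial: x=7.0000 theta=0.0000
After 1 (propagate distance d=39): x=7.0000 theta=0.0000
After 2 (thin lens f=31): x=7.0000 theta=-7/31 (≈-0.2258)
After 3 (propagate distance d=31): x=0.0000 theta=-7/31 (≈-0.2258)
After 4 (thin lens f=18): x=0.0000 theta=-7/31 (≈-0.2258)
After 5 (propagate distance d=6): x=-42/31 (≈-1.3548) theta=-7/31 (≈-0.2258)
After 6 (thin lens f=-44): x=-42/31 (≈-1.3548) theta=-175/682 (≈-0.2566)
After 7 (propagate distance d=12): x=-1512/341 (≈-4.4340) theta=-175/682 (≈-0.2566)
After 8 (curved mirror R=107): x=-1512/341 (≈-4.4340) theta=-12677/72974 (≈-0.1737)
After 9 (propagate distance d=45 (to screen)): x=-894033/72974 (≈-12.2514) theta=-12677/72974 (≈-0.1737)
Rounded to 4 decimal places: x = -12.2514

Answer: -12.2514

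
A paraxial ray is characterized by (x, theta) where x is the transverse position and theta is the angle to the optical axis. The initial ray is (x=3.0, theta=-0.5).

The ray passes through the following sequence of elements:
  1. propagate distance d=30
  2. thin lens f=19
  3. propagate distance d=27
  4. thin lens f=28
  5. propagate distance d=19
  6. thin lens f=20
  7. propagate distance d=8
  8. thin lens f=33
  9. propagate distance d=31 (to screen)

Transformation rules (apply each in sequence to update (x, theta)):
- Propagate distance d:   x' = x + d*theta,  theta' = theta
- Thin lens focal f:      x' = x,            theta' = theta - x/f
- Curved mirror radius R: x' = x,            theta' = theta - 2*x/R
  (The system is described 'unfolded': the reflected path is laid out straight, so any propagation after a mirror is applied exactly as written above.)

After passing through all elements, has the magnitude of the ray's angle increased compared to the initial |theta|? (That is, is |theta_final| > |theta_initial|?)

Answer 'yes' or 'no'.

Answer: no

Derivation:
Initial: x=3.0000 theta=-0.5000
After 1 (propagate distance d=30): x=-12.0000 theta=-0.5000
After 2 (thin lens f=19): x=-12.0000 theta=5/38 (≈0.1316)
After 3 (propagate distance d=27): x=-321/38 (≈-8.4474) theta=5/38 (≈0.1316)
After 4 (thin lens f=28): x=-321/38 (≈-8.4474) theta=461/1064 (≈0.4333)
After 5 (propagate distance d=19): x=-229/1064 (≈-0.2152) theta=461/1064 (≈0.4333)
After 6 (thin lens f=20): x=-229/1064 (≈-0.2152) theta=9449/21280 (≈0.4440)
After 7 (propagate distance d=8): x=17753/5320 (≈3.3370) theta=9449/21280 (≈0.4440)
After 8 (thin lens f=33): x=17753/5320 (≈3.3370) theta=48161/140448 (≈0.3429)
After 9 (propagate distance d=31 (to screen)): x=73747/5280 (≈13.9672) theta=48161/140448 (≈0.3429)
|theta_initial|=0.5000 |theta_final|=48161/140448 (≈0.3429) -> not increased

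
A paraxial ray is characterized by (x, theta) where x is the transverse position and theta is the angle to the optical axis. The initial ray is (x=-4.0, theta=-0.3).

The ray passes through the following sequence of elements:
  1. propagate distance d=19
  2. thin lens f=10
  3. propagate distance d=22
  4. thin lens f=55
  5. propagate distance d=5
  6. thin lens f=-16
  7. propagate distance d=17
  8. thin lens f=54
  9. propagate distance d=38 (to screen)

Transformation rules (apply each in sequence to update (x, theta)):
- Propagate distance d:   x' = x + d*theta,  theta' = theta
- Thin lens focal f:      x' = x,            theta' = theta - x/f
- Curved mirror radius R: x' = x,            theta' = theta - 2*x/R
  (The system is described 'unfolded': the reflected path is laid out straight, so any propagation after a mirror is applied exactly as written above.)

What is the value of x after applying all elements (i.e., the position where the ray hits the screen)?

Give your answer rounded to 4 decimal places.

Answer: 48.5763

Derivation:
Initial: x=-4.0000 theta=-0.3000
After 1 (propagate distance d=19): x=-9.7000 theta=-0.3000
After 2 (thin lens f=10): x=-9.7000 theta=0.6700
After 3 (propagate distance d=22): x=5.0400 theta=0.6700
After 4 (thin lens f=55): x=5.0400 theta=3181/5500 (≈0.5784)
After 5 (propagate distance d=5): x=349/44 (≈7.9318) theta=3181/5500 (≈0.5784)
After 6 (thin lens f=-16): x=349/44 (≈7.9318) theta=94521/88000 (≈1.0741)
After 7 (propagate distance d=17): x=2304857/88000 (≈26.1916) theta=94521/88000 (≈1.0741)
After 8 (thin lens f=54): x=2304857/88000 (≈26.1916) theta=2799277/4752000 (≈0.5891)
After 9 (propagate distance d=38 (to screen)): x=57708701/1188000 (≈48.5763) theta=2799277/4752000 (≈0.5891)
Rounded to 4 decimal places: x = 48.5763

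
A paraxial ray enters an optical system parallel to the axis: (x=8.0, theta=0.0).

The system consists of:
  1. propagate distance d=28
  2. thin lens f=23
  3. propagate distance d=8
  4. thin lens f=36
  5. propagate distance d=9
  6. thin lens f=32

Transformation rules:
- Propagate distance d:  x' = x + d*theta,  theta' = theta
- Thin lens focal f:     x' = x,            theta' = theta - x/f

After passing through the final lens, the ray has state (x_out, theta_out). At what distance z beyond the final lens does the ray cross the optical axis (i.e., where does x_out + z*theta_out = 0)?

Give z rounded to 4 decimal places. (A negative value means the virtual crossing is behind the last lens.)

Answer: 1.5131

Derivation:
Initial: x=8.0000 theta=0.0000
After 1 (propagate distance d=28): x=8.0000 theta=0.0000
After 2 (thin lens f=23): x=8.0000 theta=-8/23 (≈-0.3478)
After 3 (propagate distance d=8): x=120/23 (≈5.2174) theta=-8/23 (≈-0.3478)
After 4 (thin lens f=36): x=120/23 (≈5.2174) theta=-34/69 (≈-0.4928)
After 5 (propagate distance d=9): x=18/23 (≈0.7826) theta=-34/69 (≈-0.4928)
After 6 (thin lens f=32): x=18/23 (≈0.7826) theta=-571/1104 (≈-0.5172)
z_focus = -x_out/theta_out = -(18/23)/(-571/1104) = 864/571 ≈ 1.5131
Rounded to 4 decimal places: z = 1.5131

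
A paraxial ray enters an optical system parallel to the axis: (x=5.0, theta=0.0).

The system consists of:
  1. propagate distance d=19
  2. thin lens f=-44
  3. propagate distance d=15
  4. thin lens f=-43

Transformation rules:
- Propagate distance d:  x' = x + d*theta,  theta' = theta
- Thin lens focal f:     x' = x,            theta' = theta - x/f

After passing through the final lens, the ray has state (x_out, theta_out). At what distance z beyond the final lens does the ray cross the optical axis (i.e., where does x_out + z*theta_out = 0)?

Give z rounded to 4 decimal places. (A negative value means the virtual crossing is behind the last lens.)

Answer: -24.8725

Derivation:
Initial: x=5.0000 theta=0.0000
After 1 (propagate distance d=19): x=5.0000 theta=0.0000
After 2 (thin lens f=-44): x=5.0000 theta=5/44 (≈0.1136)
After 3 (propagate distance d=15): x=295/44 (≈6.7045) theta=5/44 (≈0.1136)
After 4 (thin lens f=-43): x=295/44 (≈6.7045) theta=255/946 (≈0.2696)
z_focus = -x_out/theta_out = -(295/44)/(255/946) = -2537/102 ≈ -24.8725
Rounded to 4 decimal places: z = -24.8725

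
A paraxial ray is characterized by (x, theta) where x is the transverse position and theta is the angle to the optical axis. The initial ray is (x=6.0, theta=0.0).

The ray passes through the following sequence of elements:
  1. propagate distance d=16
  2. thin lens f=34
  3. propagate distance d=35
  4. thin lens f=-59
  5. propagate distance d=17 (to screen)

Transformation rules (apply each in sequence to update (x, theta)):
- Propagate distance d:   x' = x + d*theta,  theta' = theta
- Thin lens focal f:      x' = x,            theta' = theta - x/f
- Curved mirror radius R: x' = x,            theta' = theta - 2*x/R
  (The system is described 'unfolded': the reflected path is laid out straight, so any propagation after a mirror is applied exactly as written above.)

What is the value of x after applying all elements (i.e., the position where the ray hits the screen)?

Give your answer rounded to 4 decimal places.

Answer: -3.2273

Derivation:
Initial: x=6.0000 theta=0.0000
After 1 (propagate distance d=16): x=6.0000 theta=0.0000
After 2 (thin lens f=34): x=6.0000 theta=-3/17 (≈-0.1765)
After 3 (propagate distance d=35): x=-3/17 (≈-0.1765) theta=-3/17 (≈-0.1765)
After 4 (thin lens f=-59): x=-3/17 (≈-0.1765) theta=-180/1003 (≈-0.1795)
After 5 (propagate distance d=17 (to screen)): x=-3237/1003 (≈-3.2273) theta=-180/1003 (≈-0.1795)
Rounded to 4 decimal places: x = -3.2273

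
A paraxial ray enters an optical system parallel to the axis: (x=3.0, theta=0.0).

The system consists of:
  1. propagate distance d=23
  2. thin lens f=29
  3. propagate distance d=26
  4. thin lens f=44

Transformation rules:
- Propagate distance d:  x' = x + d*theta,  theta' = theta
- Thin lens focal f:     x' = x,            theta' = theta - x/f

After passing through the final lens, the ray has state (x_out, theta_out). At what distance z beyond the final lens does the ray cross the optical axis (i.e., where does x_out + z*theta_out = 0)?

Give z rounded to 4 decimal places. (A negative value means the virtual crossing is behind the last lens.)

Answer: 2.8085

Derivation:
Initial: x=3.0000 theta=0.0000
After 1 (propagate distance d=23): x=3.0000 theta=0.0000
After 2 (thin lens f=29): x=3.0000 theta=-3/29 (≈-0.1034)
After 3 (propagate distance d=26): x=9/29 (≈0.3103) theta=-3/29 (≈-0.1034)
After 4 (thin lens f=44): x=9/29 (≈0.3103) theta=-141/1276 (≈-0.1105)
z_focus = -x_out/theta_out = -(9/29)/(-141/1276) = 132/47 ≈ 2.8085
Rounded to 4 decimal places: z = 2.8085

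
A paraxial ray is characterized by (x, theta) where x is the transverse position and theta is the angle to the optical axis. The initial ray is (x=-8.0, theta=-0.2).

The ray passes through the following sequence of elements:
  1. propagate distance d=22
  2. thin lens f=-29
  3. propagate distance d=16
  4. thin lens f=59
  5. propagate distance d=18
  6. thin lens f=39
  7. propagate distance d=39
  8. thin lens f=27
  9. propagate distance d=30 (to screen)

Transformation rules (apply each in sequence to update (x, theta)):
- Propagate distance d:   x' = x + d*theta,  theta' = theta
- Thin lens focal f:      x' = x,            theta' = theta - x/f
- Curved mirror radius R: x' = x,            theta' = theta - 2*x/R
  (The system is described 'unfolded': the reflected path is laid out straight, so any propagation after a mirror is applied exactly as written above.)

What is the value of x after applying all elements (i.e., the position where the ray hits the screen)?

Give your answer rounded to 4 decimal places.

Initial: x=-8.0000 theta=-0.2000
After 1 (propagate distance d=22): x=-12.4000 theta=-0.2000
After 2 (thin lens f=-29): x=-12.4000 theta=-91/145 (≈-0.6276)
After 3 (propagate distance d=16): x=-3254/145 (≈-22.4414) theta=-91/145 (≈-0.6276)
After 4 (thin lens f=59): x=-3254/145 (≈-22.4414) theta=-423/1711 (≈-0.2472)
After 5 (propagate distance d=18): x=-230056/8555 (≈-26.8914) theta=-423/1711 (≈-0.2472)
After 6 (thin lens f=39): x=-230056/8555 (≈-26.8914) theta=147571/333645 (≈0.4423)
After 7 (propagate distance d=39): x=-16497/1711 (≈-9.6417) theta=147571/333645 (≈0.4423)
After 8 (thin lens f=27): x=-16497/1711 (≈-9.6417) theta=266716/333645 (≈0.7994)
After 9 (propagate distance d=30 (to screen)): x=10999/767 (≈14.3403) theta=266716/333645 (≈0.7994)
Rounded to 4 decimal places: x = 14.3403

Answer: 14.3403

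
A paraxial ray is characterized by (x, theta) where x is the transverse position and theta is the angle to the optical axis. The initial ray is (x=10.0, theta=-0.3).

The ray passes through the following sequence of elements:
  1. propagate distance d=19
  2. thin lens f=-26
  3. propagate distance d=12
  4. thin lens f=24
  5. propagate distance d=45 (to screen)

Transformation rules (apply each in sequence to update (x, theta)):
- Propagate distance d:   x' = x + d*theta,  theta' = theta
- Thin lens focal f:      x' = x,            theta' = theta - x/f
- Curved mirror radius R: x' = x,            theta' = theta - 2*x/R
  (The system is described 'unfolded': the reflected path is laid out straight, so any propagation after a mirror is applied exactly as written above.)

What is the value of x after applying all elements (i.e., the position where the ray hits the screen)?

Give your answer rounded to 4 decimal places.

Answer: -8.4067

Derivation:
Initial: x=10.0000 theta=-0.3000
After 1 (propagate distance d=19): x=4.3000 theta=-0.3000
After 2 (thin lens f=-26): x=4.3000 theta=-7/52 (≈-0.1346)
After 3 (propagate distance d=12): x=349/130 (≈2.6846) theta=-7/52 (≈-0.1346)
After 4 (thin lens f=24): x=349/130 (≈2.6846) theta=-769/3120 (≈-0.2465)
After 5 (propagate distance d=45 (to screen)): x=-8743/1040 (≈-8.4067) theta=-769/3120 (≈-0.2465)
Rounded to 4 decimal places: x = -8.4067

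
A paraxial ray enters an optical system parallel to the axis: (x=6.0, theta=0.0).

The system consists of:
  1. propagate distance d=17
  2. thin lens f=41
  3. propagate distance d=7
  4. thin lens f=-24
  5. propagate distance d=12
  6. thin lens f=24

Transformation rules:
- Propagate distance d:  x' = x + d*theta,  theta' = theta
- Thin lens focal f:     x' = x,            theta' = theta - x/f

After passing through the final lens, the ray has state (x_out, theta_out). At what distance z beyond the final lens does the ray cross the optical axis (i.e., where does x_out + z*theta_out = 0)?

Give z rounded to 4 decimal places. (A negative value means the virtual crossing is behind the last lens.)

Answer: 32.2759

Derivation:
Initial: x=6.0000 theta=0.0000
After 1 (propagate distance d=17): x=6.0000 theta=0.0000
After 2 (thin lens f=41): x=6.0000 theta=-6/41 (≈-0.1463)
After 3 (propagate distance d=7): x=204/41 (≈4.9756) theta=-6/41 (≈-0.1463)
After 4 (thin lens f=-24): x=204/41 (≈4.9756) theta=5/82 (≈0.0610)
After 5 (propagate distance d=12): x=234/41 (≈5.7073) theta=5/82 (≈0.0610)
After 6 (thin lens f=24): x=234/41 (≈5.7073) theta=-29/164 (≈-0.1768)
z_focus = -x_out/theta_out = -(234/41)/(-29/164) = 936/29 ≈ 32.2759
Rounded to 4 decimal places: z = 32.2759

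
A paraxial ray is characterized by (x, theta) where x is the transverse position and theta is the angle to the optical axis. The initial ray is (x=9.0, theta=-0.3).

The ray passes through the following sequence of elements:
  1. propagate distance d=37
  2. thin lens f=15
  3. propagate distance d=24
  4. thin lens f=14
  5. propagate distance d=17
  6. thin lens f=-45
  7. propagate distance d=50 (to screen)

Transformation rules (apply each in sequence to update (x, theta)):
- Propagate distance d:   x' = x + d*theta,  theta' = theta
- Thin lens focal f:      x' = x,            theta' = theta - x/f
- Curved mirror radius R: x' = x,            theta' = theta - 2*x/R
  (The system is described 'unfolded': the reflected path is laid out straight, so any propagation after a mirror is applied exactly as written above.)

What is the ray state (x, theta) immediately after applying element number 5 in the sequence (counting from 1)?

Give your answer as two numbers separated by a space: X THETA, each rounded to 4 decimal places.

Initial: x=9.0000 theta=-0.3000
After 1 (propagate distance d=37): x=-2.1000 theta=-0.3000
After 2 (thin lens f=15): x=-2.1000 theta=-0.1600
After 3 (propagate distance d=24): x=-5.9400 theta=-0.1600
After 4 (thin lens f=14): x=-5.9400 theta=37/140 (≈0.2643)
After 5 (propagate distance d=17): x=-1013/700 (≈-1.4471) theta=37/140 (≈0.2643)
Rounded to 4 decimal places: x = -1.4471, theta = 0.2643

Answer: -1.4471 0.2643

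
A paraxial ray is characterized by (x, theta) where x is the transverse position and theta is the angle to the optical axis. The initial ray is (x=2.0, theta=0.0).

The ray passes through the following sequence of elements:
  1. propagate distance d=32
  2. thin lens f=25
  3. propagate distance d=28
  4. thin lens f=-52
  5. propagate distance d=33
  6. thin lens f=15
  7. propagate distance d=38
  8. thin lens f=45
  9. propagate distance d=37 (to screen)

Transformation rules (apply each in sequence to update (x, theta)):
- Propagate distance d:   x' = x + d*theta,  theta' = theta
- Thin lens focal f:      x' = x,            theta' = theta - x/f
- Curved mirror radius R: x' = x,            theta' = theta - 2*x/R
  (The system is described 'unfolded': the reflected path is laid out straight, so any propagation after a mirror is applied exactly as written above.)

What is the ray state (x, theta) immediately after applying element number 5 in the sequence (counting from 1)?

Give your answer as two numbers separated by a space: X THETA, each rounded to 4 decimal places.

Answer: -3.0323 -0.0846

Derivation:
Initial: x=2.0000 theta=0.0000
After 1 (propagate distance d=32): x=2.0000 theta=0.0000
After 2 (thin lens f=25): x=2.0000 theta=-0.0800
After 3 (propagate distance d=28): x=-0.2400 theta=-0.0800
After 4 (thin lens f=-52): x=-0.2400 theta=-11/130 (≈-0.0846)
After 5 (propagate distance d=33): x=-1971/650 (≈-3.0323) theta=-11/130 (≈-0.0846)
Rounded to 4 decimal places: x = -3.0323, theta = -0.0846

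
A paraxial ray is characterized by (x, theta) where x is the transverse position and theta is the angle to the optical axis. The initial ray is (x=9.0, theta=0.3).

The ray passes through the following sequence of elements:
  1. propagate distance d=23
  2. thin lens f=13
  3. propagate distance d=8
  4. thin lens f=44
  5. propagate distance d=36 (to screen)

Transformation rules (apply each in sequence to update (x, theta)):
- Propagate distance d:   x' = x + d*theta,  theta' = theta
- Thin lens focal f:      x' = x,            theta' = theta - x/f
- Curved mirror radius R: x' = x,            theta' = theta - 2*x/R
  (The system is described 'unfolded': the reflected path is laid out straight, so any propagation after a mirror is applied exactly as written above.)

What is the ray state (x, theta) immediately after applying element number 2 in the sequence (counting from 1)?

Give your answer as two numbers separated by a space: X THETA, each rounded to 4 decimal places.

Answer: 15.9000 -0.9231

Derivation:
Initial: x=9.0000 theta=0.3000
After 1 (propagate distance d=23): x=15.9000 theta=0.3000
After 2 (thin lens f=13): x=15.9000 theta=-12/13 (≈-0.9231)
Rounded to 4 decimal places: x = 15.9000, theta = -0.9231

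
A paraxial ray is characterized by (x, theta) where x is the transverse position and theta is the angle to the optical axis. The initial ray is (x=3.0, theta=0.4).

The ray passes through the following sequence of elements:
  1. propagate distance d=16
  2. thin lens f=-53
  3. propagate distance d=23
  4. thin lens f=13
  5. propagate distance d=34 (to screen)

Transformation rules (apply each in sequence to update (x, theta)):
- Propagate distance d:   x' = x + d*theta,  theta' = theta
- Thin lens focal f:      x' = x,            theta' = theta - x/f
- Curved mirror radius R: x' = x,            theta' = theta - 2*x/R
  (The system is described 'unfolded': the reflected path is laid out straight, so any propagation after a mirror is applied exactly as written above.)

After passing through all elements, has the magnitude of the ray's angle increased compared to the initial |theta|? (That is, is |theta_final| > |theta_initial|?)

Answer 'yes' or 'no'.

Initial: x=3.0000 theta=0.4000
After 1 (propagate distance d=16): x=9.4000 theta=0.4000
After 2 (thin lens f=-53): x=9.4000 theta=153/265 (≈0.5774)
After 3 (propagate distance d=23): x=1202/53 (≈22.6792) theta=153/265 (≈0.5774)
After 4 (thin lens f=13): x=1202/53 (≈22.6792) theta=-4021/3445 (≈-1.1672)
After 5 (propagate distance d=34 (to screen)): x=-58584/3445 (≈-17.0055) theta=-4021/3445 (≈-1.1672)
|theta_initial|=0.4000 |theta_final|=4021/3445 (≈1.1672) -> increased

Answer: yes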